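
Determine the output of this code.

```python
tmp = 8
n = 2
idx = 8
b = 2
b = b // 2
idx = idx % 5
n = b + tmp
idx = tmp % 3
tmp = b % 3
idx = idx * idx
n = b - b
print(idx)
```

4

b = 2//2 = 1
idx = 8%5 = 3
n = 1+8 = 9
idx = 8%3 = 2
tmp = 1%3 = 1
idx = 2*2 = 4
n = 1-1 = 0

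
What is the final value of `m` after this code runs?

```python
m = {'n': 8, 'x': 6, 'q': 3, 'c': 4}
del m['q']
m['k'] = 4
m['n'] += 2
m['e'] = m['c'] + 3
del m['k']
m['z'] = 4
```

del 'q' → {'n': 8, 'x': 6, 'c': 4}
m['k'] = 4 → {'n': 8, 'x': 6, 'c': 4, 'k': 4}
m['n'] = 8+2 = 10 → {'n': 10, 'x': 6, 'c': 4, 'k': 4}
m['e'] = m['c']+3 = 7 → {'n': 10, 'x': 6, 'c': 4, 'k': 4, 'e': 7}
del 'k' → {'n': 10, 'x': 6, 'c': 4, 'e': 7}
m['z'] = 4 → {'n': 10, 'x': 6, 'c': 4, 'e': 7, 'z': 4}

{'n': 10, 'x': 6, 'c': 4, 'e': 7, 'z': 4}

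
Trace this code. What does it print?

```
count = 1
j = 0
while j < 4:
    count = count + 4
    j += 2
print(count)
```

j=0: count = 1+4 = 5
j=2: count = 5+4 = 9

9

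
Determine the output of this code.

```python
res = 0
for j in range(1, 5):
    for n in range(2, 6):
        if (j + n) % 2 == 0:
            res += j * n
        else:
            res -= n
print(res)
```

40

j=1,n=2: odd sum, res = 0-2 = -2
j=1,n=3: even sum, res = (-2)+3 = 1
j=1,n=4: odd sum, res = 1-4 = -3
j=1,n=5: even sum, res = (-3)+5 = 2
j=2,n=2: even sum, res = 2+4 = 6
j=2,n=3: odd sum, res = 6-3 = 3
j=2,n=4: even sum, res = 3+8 = 11
j=2,n=5: odd sum, res = 11-5 = 6
j=3,n=2: odd sum, res = 6-2 = 4
j=3,n=3: even sum, res = 4+9 = 13
j=3,n=4: odd sum, res = 13-4 = 9
j=3,n=5: even sum, res = 9+15 = 24
j=4,n=2: even sum, res = 24+8 = 32
j=4,n=3: odd sum, res = 32-3 = 29
j=4,n=4: even sum, res = 29+16 = 45
j=4,n=5: odd sum, res = 45-5 = 40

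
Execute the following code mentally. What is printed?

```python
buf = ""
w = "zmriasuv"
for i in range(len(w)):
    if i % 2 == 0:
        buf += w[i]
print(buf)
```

zrau

i=0: add 'z' → 'z'
i=1: skip
i=2: add 'r' → 'zr'
i=3: skip
i=4: add 'a' → 'zra'
i=5: skip
i=6: add 'u' → 'zrau'
i=7: skip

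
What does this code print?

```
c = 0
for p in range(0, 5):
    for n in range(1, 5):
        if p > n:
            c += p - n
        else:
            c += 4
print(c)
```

p=0,n=1: not 0>1, c = 0+4 = 4
p=0,n=2: not 0>2, c = 4+4 = 8
p=0,n=3: not 0>3, c = 8+4 = 12
p=0,n=4: not 0>4, c = 12+4 = 16
p=1,n=1: not 1>1, c = 16+4 = 20
p=1,n=2: not 1>2, c = 20+4 = 24
p=1,n=3: not 1>3, c = 24+4 = 28
p=1,n=4: not 1>4, c = 28+4 = 32
p=2,n=1: 2>1, c = 32+1 = 33
p=2,n=2: not 2>2, c = 33+4 = 37
p=2,n=3: not 2>3, c = 37+4 = 41
p=2,n=4: not 2>4, c = 41+4 = 45
p=3,n=1: 3>1, c = 45+2 = 47
p=3,n=2: 3>2, c = 47+1 = 48
p=3,n=3: not 3>3, c = 48+4 = 52
p=3,n=4: not 3>4, c = 52+4 = 56
p=4,n=1: 4>1, c = 56+3 = 59
p=4,n=2: 4>2, c = 59+2 = 61
p=4,n=3: 4>3, c = 61+1 = 62
p=4,n=4: not 4>4, c = 62+4 = 66

66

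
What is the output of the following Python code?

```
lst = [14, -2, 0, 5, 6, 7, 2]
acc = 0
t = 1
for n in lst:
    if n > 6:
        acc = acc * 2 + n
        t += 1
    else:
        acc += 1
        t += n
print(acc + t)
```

n=14: >6, acc = 0*2+14 = 14; t=2
n=-2: not >6, acc = 14+1 = 15; t=0
n=0: not >6, acc = 15+1 = 16; t=0
n=5: not >6, acc = 16+1 = 17; t=5
n=6: not >6, acc = 17+1 = 18; t=11
n=7: >6, acc = 18*2+7 = 43; t=12
n=2: not >6, acc = 43+1 = 44; t=14
acc+t = 44+14 = 58

58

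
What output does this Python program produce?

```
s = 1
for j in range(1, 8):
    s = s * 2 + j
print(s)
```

375

j=1: s = 1*2+1 = 3
j=2: s = 3*2+2 = 8
j=3: s = 8*2+3 = 19
j=4: s = 19*2+4 = 42
j=5: s = 42*2+5 = 89
j=6: s = 89*2+6 = 184
j=7: s = 184*2+7 = 375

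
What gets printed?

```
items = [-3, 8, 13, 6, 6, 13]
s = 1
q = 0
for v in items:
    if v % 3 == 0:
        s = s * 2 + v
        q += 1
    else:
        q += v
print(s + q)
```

51

v=-3: %3==0, s = 1*2+(-3) = -1; q=1
v=8: not %3==0; q=9
v=13: not %3==0; q=22
v=6: %3==0, s = (-1)*2+6 = 4; q=23
v=6: %3==0, s = 4*2+6 = 14; q=24
v=13: not %3==0; q=37
s+q = 14+37 = 51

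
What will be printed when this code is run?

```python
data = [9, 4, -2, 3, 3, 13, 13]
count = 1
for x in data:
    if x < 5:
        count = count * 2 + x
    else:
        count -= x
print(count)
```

-121

x=9: not <5, count = 1-9 = -8
x=4: <5, count = (-8)*2+4 = -12
x=-2: <5, count = (-12)*2+(-2) = -26
x=3: <5, count = (-26)*2+3 = -49
x=3: <5, count = (-49)*2+3 = -95
x=13: not <5, count = (-95)-13 = -108
x=13: not <5, count = (-108)-13 = -121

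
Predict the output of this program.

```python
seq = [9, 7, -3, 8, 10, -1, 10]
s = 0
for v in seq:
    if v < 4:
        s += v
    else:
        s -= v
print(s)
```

v=9: not <4, s = 0-9 = -9
v=7: not <4, s = (-9)-7 = -16
v=-3: <4, s = (-16)+(-3) = -19
v=8: not <4, s = (-19)-8 = -27
v=10: not <4, s = (-27)-10 = -37
v=-1: <4, s = (-37)+(-1) = -38
v=10: not <4, s = (-38)-10 = -48

-48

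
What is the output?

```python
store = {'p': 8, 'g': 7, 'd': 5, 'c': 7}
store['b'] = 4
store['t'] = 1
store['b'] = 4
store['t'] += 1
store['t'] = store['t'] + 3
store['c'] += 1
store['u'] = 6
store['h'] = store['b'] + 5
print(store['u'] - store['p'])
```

store['b'] = 4 → {'p': 8, 'g': 7, 'd': 5, 'c': 7, 'b': 4}
store['t'] = 1 → {'p': 8, 'g': 7, 'd': 5, 'c': 7, 'b': 4, 't': 1}
store['b'] = 4 → {'p': 8, 'g': 7, 'd': 5, 'c': 7, 'b': 4, 't': 1}
store['t'] = 1+1 = 2 → {'p': 8, 'g': 7, 'd': 5, 'c': 7, 'b': 4, 't': 2}
store['t'] = store['t']+3 = 5 → {'p': 8, 'g': 7, 'd': 5, 'c': 7, 'b': 4, 't': 5}
store['c'] = 7+1 = 8 → {'p': 8, 'g': 7, 'd': 5, 'c': 8, 'b': 4, 't': 5}
store['u'] = 6 → {'p': 8, 'g': 7, 'd': 5, 'c': 8, 'b': 4, 't': 5, 'u': 6}
store['h'] = store['b']+5 = 9 → {'p': 8, 'g': 7, 'd': 5, 'c': 8, 'b': 4, 't': 5, 'u': 6, 'h': 9}
store['u']-store['p'] = 6-8 = -2

-2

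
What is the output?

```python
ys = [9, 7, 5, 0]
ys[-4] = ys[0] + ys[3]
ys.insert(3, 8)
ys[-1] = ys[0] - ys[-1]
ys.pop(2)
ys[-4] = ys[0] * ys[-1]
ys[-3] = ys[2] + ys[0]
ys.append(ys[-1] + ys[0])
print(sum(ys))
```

ys[-4] = ys[0]+ys[3] = 9+0 = 9 → [9, 7, 5, 0]
insert 8 at 3 → [9, 7, 5, 8, 0]
ys[-1] = ys[0]-ys[-1] = 9-0 = 9 → [9, 7, 5, 8, 9]
pop(2) removes 5 → [9, 7, 8, 9]
ys[-4] = ys[0]*ys[-1] = 9*9 = 81 → [81, 7, 8, 9]
ys[-3] = ys[2]+ys[0] = 8+81 = 89 → [81, 89, 8, 9]
append ys[-1]+ys[0] = 9+81 = 90 → [81, 89, 8, 9, 90]
sum = 277

277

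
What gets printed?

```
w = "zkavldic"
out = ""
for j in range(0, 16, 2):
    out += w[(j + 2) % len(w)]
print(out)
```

j=0: add w[2]='a' → 'a'
j=2: add w[4]='l' → 'al'
j=4: add w[6]='i' → 'ali'
j=6: add w[0]='z' → 'aliz'
j=8: add w[2]='a' → 'aliza'
j=10: add w[4]='l' → 'alizal'
j=12: add w[6]='i' → 'alizali'
j=14: add w[0]='z' → 'alizaliz'

alizaliz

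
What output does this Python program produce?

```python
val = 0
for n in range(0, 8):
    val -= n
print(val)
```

n=0: val = 0-0 = 0
n=1: val = 0-1 = -1
n=2: val = (-1)-2 = -3
n=3: val = (-3)-3 = -6
n=4: val = (-6)-4 = -10
n=5: val = (-10)-5 = -15
n=6: val = (-15)-6 = -21
n=7: val = (-21)-7 = -28

-28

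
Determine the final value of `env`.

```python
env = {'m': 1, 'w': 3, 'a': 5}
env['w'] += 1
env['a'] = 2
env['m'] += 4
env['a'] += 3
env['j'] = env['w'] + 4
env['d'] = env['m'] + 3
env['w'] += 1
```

env['w'] = 3+1 = 4 → {'m': 1, 'w': 4, 'a': 5}
env['a'] = 2 → {'m': 1, 'w': 4, 'a': 2}
env['m'] = 1+4 = 5 → {'m': 5, 'w': 4, 'a': 2}
env['a'] = 2+3 = 5 → {'m': 5, 'w': 4, 'a': 5}
env['j'] = env['w']+4 = 8 → {'m': 5, 'w': 4, 'a': 5, 'j': 8}
env['d'] = env['m']+3 = 8 → {'m': 5, 'w': 4, 'a': 5, 'j': 8, 'd': 8}
env['w'] = 4+1 = 5 → {'m': 5, 'w': 5, 'a': 5, 'j': 8, 'd': 8}

{'m': 5, 'w': 5, 'a': 5, 'j': 8, 'd': 8}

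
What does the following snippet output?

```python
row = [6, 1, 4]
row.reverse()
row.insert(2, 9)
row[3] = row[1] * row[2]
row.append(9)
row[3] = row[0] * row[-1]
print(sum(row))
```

59

reverse → [4, 1, 6]
insert 9 at 2 → [4, 1, 9, 6]
row[3] = row[1]*row[2] = 1*9 = 9 → [4, 1, 9, 9]
append 9 → [4, 1, 9, 9, 9]
row[3] = row[0]*row[-1] = 4*9 = 36 → [4, 1, 9, 36, 9]
sum = 59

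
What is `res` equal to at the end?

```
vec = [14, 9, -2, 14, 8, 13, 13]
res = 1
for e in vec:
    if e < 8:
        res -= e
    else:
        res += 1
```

9

e=14: not <8, res = 1+1 = 2
e=9: not <8, res = 2+1 = 3
e=-2: <8, res = 3-(-2) = 5
e=14: not <8, res = 5+1 = 6
e=8: not <8, res = 6+1 = 7
e=13: not <8, res = 7+1 = 8
e=13: not <8, res = 8+1 = 9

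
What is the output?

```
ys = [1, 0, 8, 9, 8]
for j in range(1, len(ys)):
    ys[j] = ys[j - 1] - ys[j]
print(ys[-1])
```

-24

j=1: ys[1] = 1-0 = 1 → [1, 1, 8, 9, 8]
j=2: ys[2] = 1-8 = -7 → [1, 1, -7, 9, 8]
j=3: ys[3] = (-7)-9 = -16 → [1, 1, -7, -16, 8]
j=4: ys[4] = (-16)-8 = -24 → [1, 1, -7, -16, -24]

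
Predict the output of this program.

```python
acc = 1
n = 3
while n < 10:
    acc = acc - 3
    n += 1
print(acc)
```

-20

n=3: acc = 1-3 = -2
n=4: acc = (-2)-3 = -5
n=5: acc = (-5)-3 = -8
n=6: acc = (-8)-3 = -11
n=7: acc = (-11)-3 = -14
n=8: acc = (-14)-3 = -17
n=9: acc = (-17)-3 = -20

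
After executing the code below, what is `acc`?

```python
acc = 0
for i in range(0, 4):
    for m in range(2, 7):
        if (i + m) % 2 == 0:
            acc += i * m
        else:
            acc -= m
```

16

i=0,m=2: even sum, acc = 0+0 = 0
i=0,m=3: odd sum, acc = 0-3 = -3
i=0,m=4: even sum, acc = (-3)+0 = -3
i=0,m=5: odd sum, acc = (-3)-5 = -8
i=0,m=6: even sum, acc = (-8)+0 = -8
i=1,m=2: odd sum, acc = (-8)-2 = -10
i=1,m=3: even sum, acc = (-10)+3 = -7
i=1,m=4: odd sum, acc = (-7)-4 = -11
i=1,m=5: even sum, acc = (-11)+5 = -6
i=1,m=6: odd sum, acc = (-6)-6 = -12
i=2,m=2: even sum, acc = (-12)+4 = -8
i=2,m=3: odd sum, acc = (-8)-3 = -11
i=2,m=4: even sum, acc = (-11)+8 = -3
i=2,m=5: odd sum, acc = (-3)-5 = -8
i=2,m=6: even sum, acc = (-8)+12 = 4
i=3,m=2: odd sum, acc = 4-2 = 2
i=3,m=3: even sum, acc = 2+9 = 11
i=3,m=4: odd sum, acc = 11-4 = 7
i=3,m=5: even sum, acc = 7+15 = 22
i=3,m=6: odd sum, acc = 22-6 = 16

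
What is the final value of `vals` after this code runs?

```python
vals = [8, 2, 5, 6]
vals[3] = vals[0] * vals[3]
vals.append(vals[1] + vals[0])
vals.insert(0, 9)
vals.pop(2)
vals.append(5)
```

[9, 8, 5, 48, 10, 5]

vals[3] = vals[0]*vals[3] = 8*6 = 48 → [8, 2, 5, 48]
append vals[1]+vals[0] = 2+8 = 10 → [8, 2, 5, 48, 10]
insert 9 at 0 → [9, 8, 2, 5, 48, 10]
pop(2) removes 2 → [9, 8, 5, 48, 10]
append 5 → [9, 8, 5, 48, 10, 5]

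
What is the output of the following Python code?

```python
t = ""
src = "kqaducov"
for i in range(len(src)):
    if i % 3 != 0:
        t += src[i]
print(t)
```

qaucv

i=0: skip
i=1: add 'q' → 'q'
i=2: add 'a' → 'qa'
i=3: skip
i=4: add 'u' → 'qau'
i=5: add 'c' → 'qauc'
i=6: skip
i=7: add 'v' → 'qaucv'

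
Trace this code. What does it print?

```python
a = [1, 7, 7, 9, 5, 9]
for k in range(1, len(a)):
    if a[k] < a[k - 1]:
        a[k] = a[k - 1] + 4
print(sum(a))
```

54

k=1: 7>=1, unchanged → [1, 7, 7, 9, 5, 9]
k=2: 7>=7, unchanged → [1, 7, 7, 9, 5, 9]
k=3: 9>=7, unchanged → [1, 7, 7, 9, 5, 9]
k=4: 5<9, a[4] = 9+4 = 13 → [1, 7, 7, 9, 13, 9]
k=5: 9<13, a[5] = 13+4 = 17 → [1, 7, 7, 9, 13, 17]
sum = 54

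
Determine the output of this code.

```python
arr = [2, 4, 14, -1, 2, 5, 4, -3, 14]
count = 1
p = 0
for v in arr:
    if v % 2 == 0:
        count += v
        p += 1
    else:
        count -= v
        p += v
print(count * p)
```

280

v=2: even, count = 1+2 = 3; p=1
v=4: even, count = 3+4 = 7; p=2
v=14: even, count = 7+14 = 21; p=3
v=-1: not even, count = 21-(-1) = 22; p=2
v=2: even, count = 22+2 = 24; p=3
v=5: not even, count = 24-5 = 19; p=8
v=4: even, count = 19+4 = 23; p=9
v=-3: not even, count = 23-(-3) = 26; p=6
v=14: even, count = 26+14 = 40; p=7
count*p = 40*7 = 280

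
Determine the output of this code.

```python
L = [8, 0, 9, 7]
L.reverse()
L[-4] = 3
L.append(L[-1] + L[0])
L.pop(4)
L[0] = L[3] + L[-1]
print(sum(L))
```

33

reverse → [7, 9, 0, 8]
L[-4] = 3 → [3, 9, 0, 8]
append L[-1]+L[0] = 8+3 = 11 → [3, 9, 0, 8, 11]
pop(4) removes 11 → [3, 9, 0, 8]
L[0] = L[3]+L[-1] = 8+8 = 16 → [16, 9, 0, 8]
sum = 33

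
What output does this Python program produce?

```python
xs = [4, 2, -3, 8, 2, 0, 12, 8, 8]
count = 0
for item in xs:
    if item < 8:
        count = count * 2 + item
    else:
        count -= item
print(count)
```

item=4: <8, count = 0*2+4 = 4
item=2: <8, count = 4*2+2 = 10
item=-3: <8, count = 10*2+(-3) = 17
item=8: not <8, count = 17-8 = 9
item=2: <8, count = 9*2+2 = 20
item=0: <8, count = 20*2+0 = 40
item=12: not <8, count = 40-12 = 28
item=8: not <8, count = 28-8 = 20
item=8: not <8, count = 20-8 = 12

12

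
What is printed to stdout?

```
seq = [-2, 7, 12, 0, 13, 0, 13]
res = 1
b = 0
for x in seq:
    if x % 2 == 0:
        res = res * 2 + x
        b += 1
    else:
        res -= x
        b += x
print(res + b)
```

-10

x=-2: even, res = 1*2+(-2) = 0; b=1
x=7: not even, res = 0-7 = -7; b=8
x=12: even, res = (-7)*2+12 = -2; b=9
x=0: even, res = (-2)*2+0 = -4; b=10
x=13: not even, res = (-4)-13 = -17; b=23
x=0: even, res = (-17)*2+0 = -34; b=24
x=13: not even, res = (-34)-13 = -47; b=37
res+b = (-47)+37 = -10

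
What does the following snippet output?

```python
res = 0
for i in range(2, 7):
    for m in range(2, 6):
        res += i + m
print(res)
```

i=2,m=2: res = 0+4 = 4
i=2,m=3: res = 4+5 = 9
i=2,m=4: res = 9+6 = 15
i=2,m=5: res = 15+7 = 22
i=3,m=2: res = 22+5 = 27
i=3,m=3: res = 27+6 = 33
i=3,m=4: res = 33+7 = 40
i=3,m=5: res = 40+8 = 48
i=4,m=2: res = 48+6 = 54
i=4,m=3: res = 54+7 = 61
i=4,m=4: res = 61+8 = 69
i=4,m=5: res = 69+9 = 78
i=5,m=2: res = 78+7 = 85
i=5,m=3: res = 85+8 = 93
i=5,m=4: res = 93+9 = 102
i=5,m=5: res = 102+10 = 112
i=6,m=2: res = 112+8 = 120
i=6,m=3: res = 120+9 = 129
i=6,m=4: res = 129+10 = 139
i=6,m=5: res = 139+11 = 150

150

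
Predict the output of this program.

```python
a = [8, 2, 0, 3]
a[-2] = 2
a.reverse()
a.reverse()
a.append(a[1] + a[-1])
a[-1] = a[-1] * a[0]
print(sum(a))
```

55

a[-2] = 2 → [8, 2, 2, 3]
reverse → [3, 2, 2, 8]
reverse → [8, 2, 2, 3]
append a[1]+a[-1] = 2+3 = 5 → [8, 2, 2, 3, 5]
a[-1] = a[-1]*a[0] = 5*8 = 40 → [8, 2, 2, 3, 40]
sum = 55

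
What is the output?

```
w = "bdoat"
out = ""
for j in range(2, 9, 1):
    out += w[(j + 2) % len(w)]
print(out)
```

tbdoatb

j=2: add w[4]='t' → 't'
j=3: add w[0]='b' → 'tb'
j=4: add w[1]='d' → 'tbd'
j=5: add w[2]='o' → 'tbdo'
j=6: add w[3]='a' → 'tbdoa'
j=7: add w[4]='t' → 'tbdoat'
j=8: add w[0]='b' → 'tbdoatb'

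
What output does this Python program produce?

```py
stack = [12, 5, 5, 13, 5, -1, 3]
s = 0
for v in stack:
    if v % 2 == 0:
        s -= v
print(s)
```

v=12: even, s = 0-12 = -12
v=5: not even
v=5: not even
v=13: not even
v=5: not even
v=-1: not even
v=3: not even

-12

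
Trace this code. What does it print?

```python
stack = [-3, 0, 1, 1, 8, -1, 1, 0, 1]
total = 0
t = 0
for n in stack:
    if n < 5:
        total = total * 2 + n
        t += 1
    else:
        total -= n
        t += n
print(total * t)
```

-7472

n=-3: <5, total = 0*2+(-3) = -3; t=1
n=0: <5, total = (-3)*2+0 = -6; t=2
n=1: <5, total = (-6)*2+1 = -11; t=3
n=1: <5, total = (-11)*2+1 = -21; t=4
n=8: not <5, total = (-21)-8 = -29; t=12
n=-1: <5, total = (-29)*2+(-1) = -59; t=13
n=1: <5, total = (-59)*2+1 = -117; t=14
n=0: <5, total = (-117)*2+0 = -234; t=15
n=1: <5, total = (-234)*2+1 = -467; t=16
total*t = (-467)*16 = -7472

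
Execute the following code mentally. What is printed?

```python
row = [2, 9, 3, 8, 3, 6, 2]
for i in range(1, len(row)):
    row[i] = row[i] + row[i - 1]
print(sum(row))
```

i=1: row[1] = 9+2 = 11 → [2, 11, 3, 8, 3, 6, 2]
i=2: row[2] = 3+11 = 14 → [2, 11, 14, 8, 3, 6, 2]
i=3: row[3] = 8+14 = 22 → [2, 11, 14, 22, 3, 6, 2]
i=4: row[4] = 3+22 = 25 → [2, 11, 14, 22, 25, 6, 2]
i=5: row[5] = 6+25 = 31 → [2, 11, 14, 22, 25, 31, 2]
i=6: row[6] = 2+31 = 33 → [2, 11, 14, 22, 25, 31, 33]
sum = 138

138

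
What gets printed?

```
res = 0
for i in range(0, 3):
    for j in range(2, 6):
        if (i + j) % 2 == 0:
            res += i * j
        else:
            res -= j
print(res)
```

-2

i=0,j=2: even sum, res = 0+0 = 0
i=0,j=3: odd sum, res = 0-3 = -3
i=0,j=4: even sum, res = (-3)+0 = -3
i=0,j=5: odd sum, res = (-3)-5 = -8
i=1,j=2: odd sum, res = (-8)-2 = -10
i=1,j=3: even sum, res = (-10)+3 = -7
i=1,j=4: odd sum, res = (-7)-4 = -11
i=1,j=5: even sum, res = (-11)+5 = -6
i=2,j=2: even sum, res = (-6)+4 = -2
i=2,j=3: odd sum, res = (-2)-3 = -5
i=2,j=4: even sum, res = (-5)+8 = 3
i=2,j=5: odd sum, res = 3-5 = -2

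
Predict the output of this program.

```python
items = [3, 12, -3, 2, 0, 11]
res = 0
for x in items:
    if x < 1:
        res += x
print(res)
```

x=3: not <1
x=12: not <1
x=-3: <1, res = 0+(-3) = -3
x=2: not <1
x=0: <1, res = (-3)+0 = -3
x=11: not <1

-3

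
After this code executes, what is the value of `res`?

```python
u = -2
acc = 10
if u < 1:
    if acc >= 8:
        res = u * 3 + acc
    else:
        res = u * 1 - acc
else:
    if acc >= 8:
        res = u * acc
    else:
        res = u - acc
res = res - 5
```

-1

u=-2, acc=10
u < 1 is True; acc >= 8 is True
→ res = u * 3 + acc = 4
res = 4-5 = -1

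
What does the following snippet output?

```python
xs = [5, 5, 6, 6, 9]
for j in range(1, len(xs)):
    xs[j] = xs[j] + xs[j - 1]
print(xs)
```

[5, 10, 16, 22, 31]

j=1: xs[1] = 5+5 = 10 → [5, 10, 6, 6, 9]
j=2: xs[2] = 6+10 = 16 → [5, 10, 16, 6, 9]
j=3: xs[3] = 6+16 = 22 → [5, 10, 16, 22, 9]
j=4: xs[4] = 9+22 = 31 → [5, 10, 16, 22, 31]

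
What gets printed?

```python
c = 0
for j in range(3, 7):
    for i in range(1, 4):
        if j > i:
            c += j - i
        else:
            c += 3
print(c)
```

j=3,i=1: 3>1, c = 0+2 = 2
j=3,i=2: 3>2, c = 2+1 = 3
j=3,i=3: not 3>3, c = 3+3 = 6
j=4,i=1: 4>1, c = 6+3 = 9
j=4,i=2: 4>2, c = 9+2 = 11
j=4,i=3: 4>3, c = 11+1 = 12
j=5,i=1: 5>1, c = 12+4 = 16
j=5,i=2: 5>2, c = 16+3 = 19
j=5,i=3: 5>3, c = 19+2 = 21
j=6,i=1: 6>1, c = 21+5 = 26
j=6,i=2: 6>2, c = 26+4 = 30
j=6,i=3: 6>3, c = 30+3 = 33

33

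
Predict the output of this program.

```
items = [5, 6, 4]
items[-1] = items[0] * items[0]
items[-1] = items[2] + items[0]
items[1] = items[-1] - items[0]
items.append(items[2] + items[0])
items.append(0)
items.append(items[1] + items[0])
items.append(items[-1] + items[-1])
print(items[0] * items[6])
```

300

items[-1] = items[0]*items[0] = 5*5 = 25 → [5, 6, 25]
items[-1] = items[2]+items[0] = 25+5 = 30 → [5, 6, 30]
items[1] = items[-1]-items[0] = 30-5 = 25 → [5, 25, 30]
append items[2]+items[0] = 30+5 = 35 → [5, 25, 30, 35]
append 0 → [5, 25, 30, 35, 0]
append items[1]+items[0] = 25+5 = 30 → [5, 25, 30, 35, 0, 30]
append items[-1]+items[-1] = 30+30 = 60 → [5, 25, 30, 35, 0, 30, 60]
items[0]*items[6] = 5*60 = 300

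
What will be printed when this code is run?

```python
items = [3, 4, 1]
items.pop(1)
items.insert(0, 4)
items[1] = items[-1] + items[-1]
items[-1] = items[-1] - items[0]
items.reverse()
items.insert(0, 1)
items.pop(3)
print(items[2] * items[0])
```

pop(1) removes 4 → [3, 1]
insert 4 at 0 → [4, 3, 1]
items[1] = items[-1]+items[-1] = 1+1 = 2 → [4, 2, 1]
items[-1] = items[-1]-items[0] = 1-4 = -3 → [4, 2, -3]
reverse → [-3, 2, 4]
insert 1 at 0 → [1, -3, 2, 4]
pop(3) removes 4 → [1, -3, 2]
items[2]*items[0] = 2*1 = 2

2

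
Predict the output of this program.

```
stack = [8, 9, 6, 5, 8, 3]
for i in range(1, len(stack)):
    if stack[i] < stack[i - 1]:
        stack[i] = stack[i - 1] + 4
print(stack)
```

[8, 9, 13, 17, 21, 25]

i=1: 9>=8, unchanged → [8, 9, 6, 5, 8, 3]
i=2: 6<9, stack[2] = 9+4 = 13 → [8, 9, 13, 5, 8, 3]
i=3: 5<13, stack[3] = 13+4 = 17 → [8, 9, 13, 17, 8, 3]
i=4: 8<17, stack[4] = 17+4 = 21 → [8, 9, 13, 17, 21, 3]
i=5: 3<21, stack[5] = 21+4 = 25 → [8, 9, 13, 17, 21, 25]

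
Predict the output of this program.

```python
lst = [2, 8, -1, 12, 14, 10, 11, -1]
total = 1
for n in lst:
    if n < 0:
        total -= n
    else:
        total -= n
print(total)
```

-54

n=2: not <0, total = 1-2 = -1
n=8: not <0, total = (-1)-8 = -9
n=-1: <0, total = (-9)-(-1) = -8
n=12: not <0, total = (-8)-12 = -20
n=14: not <0, total = (-20)-14 = -34
n=10: not <0, total = (-34)-10 = -44
n=11: not <0, total = (-44)-11 = -55
n=-1: <0, total = (-55)-(-1) = -54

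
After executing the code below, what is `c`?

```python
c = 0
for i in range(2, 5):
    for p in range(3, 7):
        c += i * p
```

i=2,p=3: c = 0+6 = 6
i=2,p=4: c = 6+8 = 14
i=2,p=5: c = 14+10 = 24
i=2,p=6: c = 24+12 = 36
i=3,p=3: c = 36+9 = 45
i=3,p=4: c = 45+12 = 57
i=3,p=5: c = 57+15 = 72
i=3,p=6: c = 72+18 = 90
i=4,p=3: c = 90+12 = 102
i=4,p=4: c = 102+16 = 118
i=4,p=5: c = 118+20 = 138
i=4,p=6: c = 138+24 = 162

162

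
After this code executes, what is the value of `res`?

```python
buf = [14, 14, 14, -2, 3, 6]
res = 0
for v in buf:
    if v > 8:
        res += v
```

42

v=14: >8, res = 0+14 = 14
v=14: >8, res = 14+14 = 28
v=14: >8, res = 28+14 = 42
v=-2: not >8
v=3: not >8
v=6: not >8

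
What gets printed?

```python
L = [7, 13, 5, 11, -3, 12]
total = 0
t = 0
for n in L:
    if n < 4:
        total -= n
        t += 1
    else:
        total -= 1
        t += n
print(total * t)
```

n=7: not <4, total = 0-1 = -1; t=7
n=13: not <4, total = (-1)-1 = -2; t=20
n=5: not <4, total = (-2)-1 = -3; t=25
n=11: not <4, total = (-3)-1 = -4; t=36
n=-3: <4, total = (-4)-(-3) = -1; t=37
n=12: not <4, total = (-1)-1 = -2; t=49
total*t = (-2)*49 = -98

-98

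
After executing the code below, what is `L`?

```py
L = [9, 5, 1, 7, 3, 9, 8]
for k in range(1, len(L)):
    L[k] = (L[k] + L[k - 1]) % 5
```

k=1: L[1] = (5+9)%5 = 4 → [9, 4, 1, 7, 3, 9, 8]
k=2: L[2] = (1+4)%5 = 0 → [9, 4, 0, 7, 3, 9, 8]
k=3: L[3] = (7+0)%5 = 2 → [9, 4, 0, 2, 3, 9, 8]
k=4: L[4] = (3+2)%5 = 0 → [9, 4, 0, 2, 0, 9, 8]
k=5: L[5] = (9+0)%5 = 4 → [9, 4, 0, 2, 0, 4, 8]
k=6: L[6] = (8+4)%5 = 2 → [9, 4, 0, 2, 0, 4, 2]

[9, 4, 0, 2, 0, 4, 2]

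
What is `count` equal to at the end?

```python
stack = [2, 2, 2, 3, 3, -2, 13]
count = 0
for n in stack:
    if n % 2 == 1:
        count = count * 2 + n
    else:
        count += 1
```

n=2: not odd, count = 0+1 = 1
n=2: not odd, count = 1+1 = 2
n=2: not odd, count = 2+1 = 3
n=3: odd, count = 3*2+3 = 9
n=3: odd, count = 9*2+3 = 21
n=-2: not odd, count = 21+1 = 22
n=13: odd, count = 22*2+13 = 57

57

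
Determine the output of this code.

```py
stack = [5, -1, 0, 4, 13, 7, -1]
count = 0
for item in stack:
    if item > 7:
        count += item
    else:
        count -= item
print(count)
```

item=5: not >7, count = 0-5 = -5
item=-1: not >7, count = (-5)-(-1) = -4
item=0: not >7, count = (-4)-0 = -4
item=4: not >7, count = (-4)-4 = -8
item=13: >7, count = (-8)+13 = 5
item=7: not >7, count = 5-7 = -2
item=-1: not >7, count = (-2)-(-1) = -1

-1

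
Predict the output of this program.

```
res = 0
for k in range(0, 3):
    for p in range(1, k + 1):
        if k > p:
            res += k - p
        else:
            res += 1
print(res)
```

k=1,p=1: not 1>1, res = 0+1 = 1
k=2,p=1: 2>1, res = 1+1 = 2
k=2,p=2: not 2>2, res = 2+1 = 3

3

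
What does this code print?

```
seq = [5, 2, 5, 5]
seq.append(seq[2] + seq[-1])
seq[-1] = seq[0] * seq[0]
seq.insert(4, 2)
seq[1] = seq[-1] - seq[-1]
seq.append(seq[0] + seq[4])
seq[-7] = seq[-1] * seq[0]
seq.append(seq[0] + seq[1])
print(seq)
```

append seq[2]+seq[-1] = 5+5 = 10 → [5, 2, 5, 5, 10]
seq[-1] = seq[0]*seq[0] = 5*5 = 25 → [5, 2, 5, 5, 25]
insert 2 at 4 → [5, 2, 5, 5, 2, 25]
seq[1] = seq[-1]-seq[-1] = 25-25 = 0 → [5, 0, 5, 5, 2, 25]
append seq[0]+seq[4] = 5+2 = 7 → [5, 0, 5, 5, 2, 25, 7]
seq[-7] = seq[-1]*seq[0] = 7*5 = 35 → [35, 0, 5, 5, 2, 25, 7]
append seq[0]+seq[1] = 35+0 = 35 → [35, 0, 5, 5, 2, 25, 7, 35]

[35, 0, 5, 5, 2, 25, 7, 35]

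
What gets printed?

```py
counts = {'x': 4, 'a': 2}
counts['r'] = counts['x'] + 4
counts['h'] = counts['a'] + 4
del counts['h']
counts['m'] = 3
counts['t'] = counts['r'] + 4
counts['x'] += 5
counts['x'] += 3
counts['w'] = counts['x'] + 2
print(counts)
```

counts['r'] = counts['x']+4 = 8 → {'x': 4, 'a': 2, 'r': 8}
counts['h'] = counts['a']+4 = 6 → {'x': 4, 'a': 2, 'r': 8, 'h': 6}
del 'h' → {'x': 4, 'a': 2, 'r': 8}
counts['m'] = 3 → {'x': 4, 'a': 2, 'r': 8, 'm': 3}
counts['t'] = counts['r']+4 = 12 → {'x': 4, 'a': 2, 'r': 8, 'm': 3, 't': 12}
counts['x'] = 4+5 = 9 → {'x': 9, 'a': 2, 'r': 8, 'm': 3, 't': 12}
counts['x'] = 9+3 = 12 → {'x': 12, 'a': 2, 'r': 8, 'm': 3, 't': 12}
counts['w'] = counts['x']+2 = 14 → {'x': 12, 'a': 2, 'r': 8, 'm': 3, 't': 12, 'w': 14}

{'x': 12, 'a': 2, 'r': 8, 'm': 3, 't': 12, 'w': 14}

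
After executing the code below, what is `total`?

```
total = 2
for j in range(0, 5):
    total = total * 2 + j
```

j=0: total = 2*2+0 = 4
j=1: total = 4*2+1 = 9
j=2: total = 9*2+2 = 20
j=3: total = 20*2+3 = 43
j=4: total = 43*2+4 = 90

90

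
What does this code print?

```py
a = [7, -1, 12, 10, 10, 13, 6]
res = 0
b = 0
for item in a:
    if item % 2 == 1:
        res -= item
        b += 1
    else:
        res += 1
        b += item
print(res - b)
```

item=7: odd, res = 0-7 = -7; b=1
item=-1: odd, res = (-7)-(-1) = -6; b=2
item=12: not odd, res = (-6)+1 = -5; b=14
item=10: not odd, res = (-5)+1 = -4; b=24
item=10: not odd, res = (-4)+1 = -3; b=34
item=13: odd, res = (-3)-13 = -16; b=35
item=6: not odd, res = (-16)+1 = -15; b=41
res-b = (-15)-41 = -56

-56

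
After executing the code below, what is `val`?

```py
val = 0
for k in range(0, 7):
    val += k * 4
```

84

k=0: val = 0+0*4 = 0
k=1: val = 0+1*4 = 4
k=2: val = 4+2*4 = 12
k=3: val = 12+3*4 = 24
k=4: val = 24+4*4 = 40
k=5: val = 40+5*4 = 60
k=6: val = 60+6*4 = 84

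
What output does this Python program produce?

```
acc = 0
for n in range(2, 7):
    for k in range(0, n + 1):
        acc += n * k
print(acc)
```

n=2,k=0: acc = 0+0 = 0
n=2,k=1: acc = 0+2 = 2
n=2,k=2: acc = 2+4 = 6
n=3,k=0: acc = 6+0 = 6
n=3,k=1: acc = 6+3 = 9
n=3,k=2: acc = 9+6 = 15
n=3,k=3: acc = 15+9 = 24
n=4,k=0: acc = 24+0 = 24
n=4,k=1: acc = 24+4 = 28
n=4,k=2: acc = 28+8 = 36
n=4,k=3: acc = 36+12 = 48
n=4,k=4: acc = 48+16 = 64
n=5,k=0: acc = 64+0 = 64
n=5,k=1: acc = 64+5 = 69
n=5,k=2: acc = 69+10 = 79
n=5,k=3: acc = 79+15 = 94
n=5,k=4: acc = 94+20 = 114
n=5,k=5: acc = 114+25 = 139
n=6,k=0: acc = 139+0 = 139
n=6,k=1: acc = 139+6 = 145
n=6,k=2: acc = 145+12 = 157
n=6,k=3: acc = 157+18 = 175
n=6,k=4: acc = 175+24 = 199
n=6,k=5: acc = 199+30 = 229
n=6,k=6: acc = 229+36 = 265

265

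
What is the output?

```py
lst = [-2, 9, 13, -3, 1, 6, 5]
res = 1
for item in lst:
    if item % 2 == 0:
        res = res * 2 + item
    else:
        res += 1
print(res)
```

item=-2: even, res = 1*2+(-2) = 0
item=9: not even, res = 0+1 = 1
item=13: not even, res = 1+1 = 2
item=-3: not even, res = 2+1 = 3
item=1: not even, res = 3+1 = 4
item=6: even, res = 4*2+6 = 14
item=5: not even, res = 14+1 = 15

15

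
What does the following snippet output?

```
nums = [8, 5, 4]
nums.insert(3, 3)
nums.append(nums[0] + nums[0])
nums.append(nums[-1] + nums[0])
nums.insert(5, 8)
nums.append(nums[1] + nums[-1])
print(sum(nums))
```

insert 3 at 3 → [8, 5, 4, 3]
append nums[0]+nums[0] = 8+8 = 16 → [8, 5, 4, 3, 16]
append nums[-1]+nums[0] = 16+8 = 24 → [8, 5, 4, 3, 16, 24]
insert 8 at 5 → [8, 5, 4, 3, 16, 8, 24]
append nums[1]+nums[-1] = 5+24 = 29 → [8, 5, 4, 3, 16, 8, 24, 29]
sum = 97

97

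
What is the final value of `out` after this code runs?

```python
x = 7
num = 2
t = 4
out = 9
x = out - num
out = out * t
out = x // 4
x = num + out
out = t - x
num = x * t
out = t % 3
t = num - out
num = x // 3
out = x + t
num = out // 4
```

14

x = 9-2 = 7
out = 9*4 = 36
out = 7//4 = 1
x = 2+1 = 3
out = 4-3 = 1
num = 3*4 = 12
out = 4%3 = 1
t = 12-1 = 11
num = 3//3 = 1
out = 3+11 = 14
num = 14//4 = 3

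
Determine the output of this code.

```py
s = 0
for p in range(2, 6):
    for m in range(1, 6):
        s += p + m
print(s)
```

130

p=2,m=1: s = 0+3 = 3
p=2,m=2: s = 3+4 = 7
p=2,m=3: s = 7+5 = 12
p=2,m=4: s = 12+6 = 18
p=2,m=5: s = 18+7 = 25
p=3,m=1: s = 25+4 = 29
p=3,m=2: s = 29+5 = 34
p=3,m=3: s = 34+6 = 40
p=3,m=4: s = 40+7 = 47
p=3,m=5: s = 47+8 = 55
p=4,m=1: s = 55+5 = 60
p=4,m=2: s = 60+6 = 66
p=4,m=3: s = 66+7 = 73
p=4,m=4: s = 73+8 = 81
p=4,m=5: s = 81+9 = 90
p=5,m=1: s = 90+6 = 96
p=5,m=2: s = 96+7 = 103
p=5,m=3: s = 103+8 = 111
p=5,m=4: s = 111+9 = 120
p=5,m=5: s = 120+10 = 130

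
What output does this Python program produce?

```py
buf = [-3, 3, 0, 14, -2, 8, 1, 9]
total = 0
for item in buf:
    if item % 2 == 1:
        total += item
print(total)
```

10

item=-3: odd, total = 0+(-3) = -3
item=3: odd, total = (-3)+3 = 0
item=0: not odd
item=14: not odd
item=-2: not odd
item=8: not odd
item=1: odd, total = 0+1 = 1
item=9: odd, total = 1+9 = 10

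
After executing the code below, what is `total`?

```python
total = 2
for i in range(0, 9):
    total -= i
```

-34

i=0: total = 2-0 = 2
i=1: total = 2-1 = 1
i=2: total = 1-2 = -1
i=3: total = (-1)-3 = -4
i=4: total = (-4)-4 = -8
i=5: total = (-8)-5 = -13
i=6: total = (-13)-6 = -19
i=7: total = (-19)-7 = -26
i=8: total = (-26)-8 = -34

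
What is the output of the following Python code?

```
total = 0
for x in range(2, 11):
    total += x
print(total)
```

54

x=2: total = 0+2 = 2
x=3: total = 2+3 = 5
x=4: total = 5+4 = 9
x=5: total = 9+5 = 14
x=6: total = 14+6 = 20
x=7: total = 20+7 = 27
x=8: total = 27+8 = 35
x=9: total = 35+9 = 44
x=10: total = 44+10 = 54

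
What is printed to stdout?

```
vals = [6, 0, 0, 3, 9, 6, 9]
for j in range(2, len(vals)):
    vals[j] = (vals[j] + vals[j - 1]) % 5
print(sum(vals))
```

j=2: vals[2] = (0+0)%5 = 0 → [6, 0, 0, 3, 9, 6, 9]
j=3: vals[3] = (3+0)%5 = 3 → [6, 0, 0, 3, 9, 6, 9]
j=4: vals[4] = (9+3)%5 = 2 → [6, 0, 0, 3, 2, 6, 9]
j=5: vals[5] = (6+2)%5 = 3 → [6, 0, 0, 3, 2, 3, 9]
j=6: vals[6] = (9+3)%5 = 2 → [6, 0, 0, 3, 2, 3, 2]
sum = 16

16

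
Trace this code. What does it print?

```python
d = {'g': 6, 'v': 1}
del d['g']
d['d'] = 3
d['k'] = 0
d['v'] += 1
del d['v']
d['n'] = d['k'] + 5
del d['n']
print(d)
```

del 'g' → {'v': 1}
d['d'] = 3 → {'v': 1, 'd': 3}
d['k'] = 0 → {'v': 1, 'd': 3, 'k': 0}
d['v'] = 1+1 = 2 → {'v': 2, 'd': 3, 'k': 0}
del 'v' → {'d': 3, 'k': 0}
d['n'] = d['k']+5 = 5 → {'d': 3, 'k': 0, 'n': 5}
del 'n' → {'d': 3, 'k': 0}

{'d': 3, 'k': 0}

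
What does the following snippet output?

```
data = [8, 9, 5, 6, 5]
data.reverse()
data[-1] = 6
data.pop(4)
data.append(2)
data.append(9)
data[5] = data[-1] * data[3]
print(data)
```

reverse → [5, 6, 5, 9, 8]
data[-1] = 6 → [5, 6, 5, 9, 6]
pop(4) removes 6 → [5, 6, 5, 9]
append 2 → [5, 6, 5, 9, 2]
append 9 → [5, 6, 5, 9, 2, 9]
data[5] = data[-1]*data[3] = 9*9 = 81 → [5, 6, 5, 9, 2, 81]

[5, 6, 5, 9, 2, 81]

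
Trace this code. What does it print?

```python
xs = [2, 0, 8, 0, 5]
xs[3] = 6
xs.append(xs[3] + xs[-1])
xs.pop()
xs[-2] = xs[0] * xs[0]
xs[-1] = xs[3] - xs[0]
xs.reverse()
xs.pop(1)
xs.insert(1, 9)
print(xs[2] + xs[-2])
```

xs[3] = 6 → [2, 0, 8, 6, 5]
append xs[3]+xs[-1] = 6+5 = 11 → [2, 0, 8, 6, 5, 11]
pop() removes 11 → [2, 0, 8, 6, 5]
xs[-2] = xs[0]*xs[0] = 2*2 = 4 → [2, 0, 8, 4, 5]
xs[-1] = xs[3]-xs[0] = 4-2 = 2 → [2, 0, 8, 4, 2]
reverse → [2, 4, 8, 0, 2]
pop(1) removes 4 → [2, 8, 0, 2]
insert 9 at 1 → [2, 9, 8, 0, 2]
xs[2]+xs[-2] = 8+0 = 8

8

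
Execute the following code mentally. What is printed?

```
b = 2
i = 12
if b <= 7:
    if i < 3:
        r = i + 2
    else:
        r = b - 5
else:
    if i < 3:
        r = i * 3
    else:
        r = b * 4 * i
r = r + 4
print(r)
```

b=2, i=12
b <= 7 is True; i < 3 is False
→ r = b - 5 = -3
r = (-3)+4 = 1

1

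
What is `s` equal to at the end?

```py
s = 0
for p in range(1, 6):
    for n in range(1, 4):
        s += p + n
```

p=1,n=1: s = 0+2 = 2
p=1,n=2: s = 2+3 = 5
p=1,n=3: s = 5+4 = 9
p=2,n=1: s = 9+3 = 12
p=2,n=2: s = 12+4 = 16
p=2,n=3: s = 16+5 = 21
p=3,n=1: s = 21+4 = 25
p=3,n=2: s = 25+5 = 30
p=3,n=3: s = 30+6 = 36
p=4,n=1: s = 36+5 = 41
p=4,n=2: s = 41+6 = 47
p=4,n=3: s = 47+7 = 54
p=5,n=1: s = 54+6 = 60
p=5,n=2: s = 60+7 = 67
p=5,n=3: s = 67+8 = 75

75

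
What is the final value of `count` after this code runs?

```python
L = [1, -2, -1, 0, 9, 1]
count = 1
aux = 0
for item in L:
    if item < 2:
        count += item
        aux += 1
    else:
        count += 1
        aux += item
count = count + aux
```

15

item=1: <2, count = 1+1 = 2; aux=1
item=-2: <2, count = 2+(-2) = 0; aux=2
item=-1: <2, count = 0+(-1) = -1; aux=3
item=0: <2, count = (-1)+0 = -1; aux=4
item=9: not <2, count = (-1)+1 = 0; aux=13
item=1: <2, count = 0+1 = 1; aux=14
count+aux = 1+14 = 15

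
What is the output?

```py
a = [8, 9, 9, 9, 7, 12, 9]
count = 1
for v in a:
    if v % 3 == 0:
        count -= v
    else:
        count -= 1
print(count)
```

-49

v=8: not %3==0, count = 1-1 = 0
v=9: %3==0, count = 0-9 = -9
v=9: %3==0, count = (-9)-9 = -18
v=9: %3==0, count = (-18)-9 = -27
v=7: not %3==0, count = (-27)-1 = -28
v=12: %3==0, count = (-28)-12 = -40
v=9: %3==0, count = (-40)-9 = -49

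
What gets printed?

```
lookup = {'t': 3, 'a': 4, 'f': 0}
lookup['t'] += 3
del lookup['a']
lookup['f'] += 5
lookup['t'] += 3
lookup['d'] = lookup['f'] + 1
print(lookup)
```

lookup['t'] = 3+3 = 6 → {'t': 6, 'a': 4, 'f': 0}
del 'a' → {'t': 6, 'f': 0}
lookup['f'] = 0+5 = 5 → {'t': 6, 'f': 5}
lookup['t'] = 6+3 = 9 → {'t': 9, 'f': 5}
lookup['d'] = lookup['f']+1 = 6 → {'t': 9, 'f': 5, 'd': 6}

{'t': 9, 'f': 5, 'd': 6}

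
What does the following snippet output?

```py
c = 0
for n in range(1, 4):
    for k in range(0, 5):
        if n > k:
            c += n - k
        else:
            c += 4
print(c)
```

n=1,k=0: 1>0, c = 0+1 = 1
n=1,k=1: not 1>1, c = 1+4 = 5
n=1,k=2: not 1>2, c = 5+4 = 9
n=1,k=3: not 1>3, c = 9+4 = 13
n=1,k=4: not 1>4, c = 13+4 = 17
n=2,k=0: 2>0, c = 17+2 = 19
n=2,k=1: 2>1, c = 19+1 = 20
n=2,k=2: not 2>2, c = 20+4 = 24
n=2,k=3: not 2>3, c = 24+4 = 28
n=2,k=4: not 2>4, c = 28+4 = 32
n=3,k=0: 3>0, c = 32+3 = 35
n=3,k=1: 3>1, c = 35+2 = 37
n=3,k=2: 3>2, c = 37+1 = 38
n=3,k=3: not 3>3, c = 38+4 = 42
n=3,k=4: not 3>4, c = 42+4 = 46

46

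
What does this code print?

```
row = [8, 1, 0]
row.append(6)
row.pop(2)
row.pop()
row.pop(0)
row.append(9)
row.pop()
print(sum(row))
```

append 6 → [8, 1, 0, 6]
pop(2) removes 0 → [8, 1, 6]
pop() removes 6 → [8, 1]
pop(0) removes 8 → [1]
append 9 → [1, 9]
pop() removes 9 → [1]
sum = 1

1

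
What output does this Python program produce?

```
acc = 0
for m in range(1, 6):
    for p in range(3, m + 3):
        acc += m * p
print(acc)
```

m=1,p=3: acc = 0+3 = 3
m=2,p=3: acc = 3+6 = 9
m=2,p=4: acc = 9+8 = 17
m=3,p=3: acc = 17+9 = 26
m=3,p=4: acc = 26+12 = 38
m=3,p=5: acc = 38+15 = 53
m=4,p=3: acc = 53+12 = 65
m=4,p=4: acc = 65+16 = 81
m=4,p=5: acc = 81+20 = 101
m=4,p=6: acc = 101+24 = 125
m=5,p=3: acc = 125+15 = 140
m=5,p=4: acc = 140+20 = 160
m=5,p=5: acc = 160+25 = 185
m=5,p=6: acc = 185+30 = 215
m=5,p=7: acc = 215+35 = 250

250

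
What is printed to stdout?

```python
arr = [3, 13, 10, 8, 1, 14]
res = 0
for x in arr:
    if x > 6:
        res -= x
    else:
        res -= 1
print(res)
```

x=3: not >6, res = 0-1 = -1
x=13: >6, res = (-1)-13 = -14
x=10: >6, res = (-14)-10 = -24
x=8: >6, res = (-24)-8 = -32
x=1: not >6, res = (-32)-1 = -33
x=14: >6, res = (-33)-14 = -47

-47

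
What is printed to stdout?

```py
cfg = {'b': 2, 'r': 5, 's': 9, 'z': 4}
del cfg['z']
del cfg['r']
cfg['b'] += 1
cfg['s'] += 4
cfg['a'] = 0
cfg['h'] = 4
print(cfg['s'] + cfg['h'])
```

17

del 'z' → {'b': 2, 'r': 5, 's': 9}
del 'r' → {'b': 2, 's': 9}
cfg['b'] = 2+1 = 3 → {'b': 3, 's': 9}
cfg['s'] = 9+4 = 13 → {'b': 3, 's': 13}
cfg['a'] = 0 → {'b': 3, 's': 13, 'a': 0}
cfg['h'] = 4 → {'b': 3, 's': 13, 'a': 0, 'h': 4}
cfg['s']+cfg['h'] = 13+4 = 17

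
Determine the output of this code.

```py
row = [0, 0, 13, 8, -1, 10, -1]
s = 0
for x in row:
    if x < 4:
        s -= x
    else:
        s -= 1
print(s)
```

x=0: <4, s = 0-0 = 0
x=0: <4, s = 0-0 = 0
x=13: not <4, s = 0-1 = -1
x=8: not <4, s = (-1)-1 = -2
x=-1: <4, s = (-2)-(-1) = -1
x=10: not <4, s = (-1)-1 = -2
x=-1: <4, s = (-2)-(-1) = -1

-1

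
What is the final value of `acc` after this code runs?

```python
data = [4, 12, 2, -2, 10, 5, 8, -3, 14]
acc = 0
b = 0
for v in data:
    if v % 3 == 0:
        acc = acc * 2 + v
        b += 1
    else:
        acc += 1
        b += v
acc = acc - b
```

v=4: not %3==0, acc = 0+1 = 1; b=4
v=12: %3==0, acc = 1*2+12 = 14; b=5
v=2: not %3==0, acc = 14+1 = 15; b=7
v=-2: not %3==0, acc = 15+1 = 16; b=5
v=10: not %3==0, acc = 16+1 = 17; b=15
v=5: not %3==0, acc = 17+1 = 18; b=20
v=8: not %3==0, acc = 18+1 = 19; b=28
v=-3: %3==0, acc = 19*2+(-3) = 35; b=29
v=14: not %3==0, acc = 35+1 = 36; b=43
acc-b = 36-43 = -7

-7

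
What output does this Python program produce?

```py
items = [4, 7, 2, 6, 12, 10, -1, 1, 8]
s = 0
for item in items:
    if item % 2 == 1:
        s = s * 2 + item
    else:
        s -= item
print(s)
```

-133

item=4: not odd, s = 0-4 = -4
item=7: odd, s = (-4)*2+7 = -1
item=2: not odd, s = (-1)-2 = -3
item=6: not odd, s = (-3)-6 = -9
item=12: not odd, s = (-9)-12 = -21
item=10: not odd, s = (-21)-10 = -31
item=-1: odd, s = (-31)*2+(-1) = -63
item=1: odd, s = (-63)*2+1 = -125
item=8: not odd, s = (-125)-8 = -133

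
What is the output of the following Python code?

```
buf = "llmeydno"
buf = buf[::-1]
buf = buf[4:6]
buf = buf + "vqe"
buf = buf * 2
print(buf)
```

reverse → 'ondyemll'
slice [4:6] → 'em'
+ 'vqe' → 'emvqe'
repeat ×2 → 'emvqeemvqe'

emvqeemvqe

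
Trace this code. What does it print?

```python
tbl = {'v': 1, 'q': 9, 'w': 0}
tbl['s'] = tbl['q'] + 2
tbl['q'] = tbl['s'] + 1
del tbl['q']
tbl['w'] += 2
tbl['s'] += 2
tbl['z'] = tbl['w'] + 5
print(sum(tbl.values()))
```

tbl['s'] = tbl['q']+2 = 11 → {'v': 1, 'q': 9, 'w': 0, 's': 11}
tbl['q'] = tbl['s']+1 = 12 → {'v': 1, 'q': 12, 'w': 0, 's': 11}
del 'q' → {'v': 1, 'w': 0, 's': 11}
tbl['w'] = 0+2 = 2 → {'v': 1, 'w': 2, 's': 11}
tbl['s'] = 11+2 = 13 → {'v': 1, 'w': 2, 's': 13}
tbl['z'] = tbl['w']+5 = 7 → {'v': 1, 'w': 2, 's': 13, 'z': 7}
sum of values = 23

23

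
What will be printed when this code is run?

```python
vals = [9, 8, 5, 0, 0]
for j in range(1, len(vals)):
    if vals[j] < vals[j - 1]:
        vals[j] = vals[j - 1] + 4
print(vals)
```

j=1: 8<9, vals[1] = 9+4 = 13 → [9, 13, 5, 0, 0]
j=2: 5<13, vals[2] = 13+4 = 17 → [9, 13, 17, 0, 0]
j=3: 0<17, vals[3] = 17+4 = 21 → [9, 13, 17, 21, 0]
j=4: 0<21, vals[4] = 21+4 = 25 → [9, 13, 17, 21, 25]

[9, 13, 17, 21, 25]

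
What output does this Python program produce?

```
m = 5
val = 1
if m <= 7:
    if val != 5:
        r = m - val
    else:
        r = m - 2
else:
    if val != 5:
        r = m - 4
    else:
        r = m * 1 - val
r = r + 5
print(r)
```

m=5, val=1
m <= 7 is True; val != 5 is True
→ r = m - val = 4
r = 4+5 = 9

9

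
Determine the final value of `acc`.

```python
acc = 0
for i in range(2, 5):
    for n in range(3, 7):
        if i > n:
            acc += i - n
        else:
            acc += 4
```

i=2,n=3: not 2>3, acc = 0+4 = 4
i=2,n=4: not 2>4, acc = 4+4 = 8
i=2,n=5: not 2>5, acc = 8+4 = 12
i=2,n=6: not 2>6, acc = 12+4 = 16
i=3,n=3: not 3>3, acc = 16+4 = 20
i=3,n=4: not 3>4, acc = 20+4 = 24
i=3,n=5: not 3>5, acc = 24+4 = 28
i=3,n=6: not 3>6, acc = 28+4 = 32
i=4,n=3: 4>3, acc = 32+1 = 33
i=4,n=4: not 4>4, acc = 33+4 = 37
i=4,n=5: not 4>5, acc = 37+4 = 41
i=4,n=6: not 4>6, acc = 41+4 = 45

45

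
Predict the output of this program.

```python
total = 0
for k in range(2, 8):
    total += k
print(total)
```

27

k=2: total = 0+2 = 2
k=3: total = 2+3 = 5
k=4: total = 5+4 = 9
k=5: total = 9+5 = 14
k=6: total = 14+6 = 20
k=7: total = 20+7 = 27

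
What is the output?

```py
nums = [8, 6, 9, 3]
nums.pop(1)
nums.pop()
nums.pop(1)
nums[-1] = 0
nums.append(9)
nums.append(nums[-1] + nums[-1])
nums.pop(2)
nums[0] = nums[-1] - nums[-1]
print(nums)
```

[0, 9]

pop(1) removes 6 → [8, 9, 3]
pop() removes 3 → [8, 9]
pop(1) removes 9 → [8]
nums[-1] = 0 → [0]
append 9 → [0, 9]
append nums[-1]+nums[-1] = 9+9 = 18 → [0, 9, 18]
pop(2) removes 18 → [0, 9]
nums[0] = nums[-1]-nums[-1] = 9-9 = 0 → [0, 9]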